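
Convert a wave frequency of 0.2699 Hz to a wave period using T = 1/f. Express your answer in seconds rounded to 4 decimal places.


T = 1 / f
T = 1 / 0.2699
T = 3.7051 s

3.7051


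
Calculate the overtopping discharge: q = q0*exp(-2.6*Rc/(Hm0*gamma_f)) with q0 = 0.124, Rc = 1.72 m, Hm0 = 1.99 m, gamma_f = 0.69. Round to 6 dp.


q = q0 * exp(-2.6 * Rc / (Hm0 * gamma_f))
Exponent = -2.6 * 1.72 / (1.99 * 0.69)
= -2.6 * 1.72 / 1.3731
= -3.256864
exp(-3.256864) = 0.038509
q = 0.124 * 0.038509
q = 0.004775 m^3/s/m

0.004775


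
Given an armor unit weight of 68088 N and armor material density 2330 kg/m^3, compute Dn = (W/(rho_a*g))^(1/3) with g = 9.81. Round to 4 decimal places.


V = W / (rho_a * g)
V = 68088 / (2330 * 9.81)
V = 68088 / 22857.30
V = 2.978830 m^3
Dn = V^(1/3) = 2.978830^(1/3)
Dn = 1.4388 m

1.4388


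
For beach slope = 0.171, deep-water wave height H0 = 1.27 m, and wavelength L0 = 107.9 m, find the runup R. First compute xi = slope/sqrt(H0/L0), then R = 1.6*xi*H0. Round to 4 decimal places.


xi = slope / sqrt(H0/L0)
H0/L0 = 1.27/107.9 = 0.011770
sqrt(0.011770) = 0.108490
xi = 0.171 / 0.108490 = 1.576177
R = 1.6 * xi * H0 = 1.6 * 1.576177 * 1.27
R = 3.2028 m

3.2028


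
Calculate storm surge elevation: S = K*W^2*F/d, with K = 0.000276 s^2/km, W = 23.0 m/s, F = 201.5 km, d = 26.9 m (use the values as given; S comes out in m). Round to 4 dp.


S = K * W^2 * F / d
W^2 = 23.0^2 = 529.00
S = 0.000276 * 529.00 * 201.5 / 26.9
Numerator = 0.000276 * 529.00 * 201.5 = 29.419806
S = 29.419806 / 26.9 = 1.0937 m

1.0937


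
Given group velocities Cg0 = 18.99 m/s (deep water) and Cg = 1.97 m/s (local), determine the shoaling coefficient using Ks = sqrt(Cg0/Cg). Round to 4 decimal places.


Ks = sqrt(Cg0 / Cg)
Ks = sqrt(18.99 / 1.97)
Ks = sqrt(9.6396)
Ks = 3.1048

3.1048


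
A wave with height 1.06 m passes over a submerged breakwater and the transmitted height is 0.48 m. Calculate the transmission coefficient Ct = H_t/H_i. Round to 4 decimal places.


Ct = H_t / H_i
Ct = 0.48 / 1.06
Ct = 0.4528

0.4528


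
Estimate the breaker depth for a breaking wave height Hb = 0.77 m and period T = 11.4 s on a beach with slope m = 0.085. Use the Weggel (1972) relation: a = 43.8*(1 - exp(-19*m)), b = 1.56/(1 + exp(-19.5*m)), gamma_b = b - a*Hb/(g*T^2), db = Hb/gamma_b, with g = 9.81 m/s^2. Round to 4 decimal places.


a = 43.8 * (1 - exp(-19 * m))
exp(-19 * 0.085) = exp(-1.6150) = 0.198891
a = 43.8 * (1 - 0.198891) = 35.088589
b = 1.56 / (1 + exp(-19.5 * m))
exp(-19.5 * 0.085) = exp(-1.6575) = 0.190615
b = 1.56 / (1 + 0.190615) = 1.310247
Hb / (g * T^2) = 0.77 / (9.81 * 11.4^2) = 0.77 / 1274.9076 = 0.00060397
gamma_b = b - a * Hb/(g*T^2) = 1.310247 - 35.088589 * 0.00060397 = 1.289055
db = Hb / gamma_b = 0.77 / 1.289055
db = 0.5973 m

0.5973


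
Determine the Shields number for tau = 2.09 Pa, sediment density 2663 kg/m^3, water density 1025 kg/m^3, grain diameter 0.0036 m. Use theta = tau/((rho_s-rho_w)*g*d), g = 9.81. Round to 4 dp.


theta = tau / ((rho_s - rho_w) * g * d)
rho_s - rho_w = 2663 - 1025 = 1638
Denominator = 1638 * 9.81 * 0.0036 = 57.847608
theta = 2.09 / 57.847608
theta = 0.0361

0.0361


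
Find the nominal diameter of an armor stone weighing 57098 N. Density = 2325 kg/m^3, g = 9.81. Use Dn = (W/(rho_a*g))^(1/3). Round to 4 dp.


V = W / (rho_a * g)
V = 57098 / (2325 * 9.81)
V = 57098 / 22808.25
V = 2.503392 m^3
Dn = V^(1/3) = 2.503392^(1/3)
Dn = 1.3578 m

1.3578


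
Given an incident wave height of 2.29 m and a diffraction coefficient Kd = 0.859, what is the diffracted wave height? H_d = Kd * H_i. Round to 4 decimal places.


H_d = Kd * H_i
H_d = 0.859 * 2.29
H_d = 1.9671 m

1.9671


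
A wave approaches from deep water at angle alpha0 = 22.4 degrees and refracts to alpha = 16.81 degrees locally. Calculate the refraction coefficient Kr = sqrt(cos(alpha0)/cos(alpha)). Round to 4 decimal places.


Kr = sqrt(cos(alpha0) / cos(alpha))
cos(22.4) = 0.924546
cos(16.81) = 0.957269
Kr = sqrt(0.924546 / 0.957269)
Kr = sqrt(0.965816)
Kr = 0.9828

0.9828


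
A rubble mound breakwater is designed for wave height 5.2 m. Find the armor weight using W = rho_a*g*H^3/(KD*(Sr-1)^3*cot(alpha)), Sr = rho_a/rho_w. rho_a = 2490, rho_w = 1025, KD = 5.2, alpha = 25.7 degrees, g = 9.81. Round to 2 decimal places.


Sr = rho_a / rho_w = 2490 / 1025 = 2.429268
(Sr - 1) = 1.429268
(Sr - 1)^3 = 2.919720
cot(25.7) = 1 / tan(25.7) = 1 / 0.481267 = 2.077847
Numerator = 2490 * 9.81 * 5.2^3 = 3434617.5552
Denominator = 5.2 * 2.919720 * 2.077847 = 31.547002
W = 3434617.5552 / 31.547002
W = 108873.03 N

108873.03


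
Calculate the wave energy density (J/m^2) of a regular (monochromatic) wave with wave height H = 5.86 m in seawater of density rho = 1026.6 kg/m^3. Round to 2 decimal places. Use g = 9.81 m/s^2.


E = (1/8) * rho * g * H^2
E = (1/8) * 1026.6 * 9.81 * 5.86^2
E = 0.125 * 1026.6 * 9.81 * 34.3396
E = 43229.03 J/m^2

43229.03


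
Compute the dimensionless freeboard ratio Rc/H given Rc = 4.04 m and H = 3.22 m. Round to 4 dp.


Relative freeboard = Rc / H
= 4.04 / 3.22
= 1.2547

1.2547


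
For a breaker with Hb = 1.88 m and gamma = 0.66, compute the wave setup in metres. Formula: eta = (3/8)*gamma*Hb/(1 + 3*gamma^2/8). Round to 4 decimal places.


eta = (3/8) * gamma * Hb / (1 + 3*gamma^2/8)
Numerator = (3/8) * 0.66 * 1.88 = 0.465300
Denominator = 1 + 3*0.66^2/8 = 1 + 0.163350 = 1.163350
eta = 0.465300 / 1.163350
eta = 0.4000 m

0.4000


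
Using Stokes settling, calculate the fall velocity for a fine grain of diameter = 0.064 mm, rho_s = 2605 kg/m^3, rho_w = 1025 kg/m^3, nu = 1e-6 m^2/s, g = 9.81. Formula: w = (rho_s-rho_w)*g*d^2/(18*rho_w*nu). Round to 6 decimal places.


w = (rho_s - rho_w) * g * d^2 / (18 * rho_w * nu)
d = 0.064 mm = 0.000064 m
rho_s - rho_w = 2605 - 1025 = 1580
Numerator = 1580 * 9.81 * (0.000064)^2 = 0.000063487181
Denominator = 18 * 1025 * 1e-6 = 0.018450
w = 0.003441 m/s

0.003441


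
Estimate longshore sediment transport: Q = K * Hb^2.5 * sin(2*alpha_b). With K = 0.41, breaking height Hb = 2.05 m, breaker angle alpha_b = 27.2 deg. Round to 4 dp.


Q = K * Hb^2.5 * sin(2 * alpha_b)
Hb^2.5 = 2.05^2.5 = 6.017064
sin(2 * 27.2) = sin(54.4) = 0.813101
Q = 0.41 * 6.017064 * 0.813101
Q = 2.0059 m^3/s

2.0059


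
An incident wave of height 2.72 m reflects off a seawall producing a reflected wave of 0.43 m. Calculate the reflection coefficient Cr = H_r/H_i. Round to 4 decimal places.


Cr = H_r / H_i
Cr = 0.43 / 2.72
Cr = 0.1581

0.1581


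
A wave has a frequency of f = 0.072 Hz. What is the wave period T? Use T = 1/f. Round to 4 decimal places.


T = 1 / f
T = 1 / 0.072
T = 13.8889 s

13.8889


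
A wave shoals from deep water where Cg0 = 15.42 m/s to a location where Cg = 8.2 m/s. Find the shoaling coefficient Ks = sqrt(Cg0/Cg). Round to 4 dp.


Ks = sqrt(Cg0 / Cg)
Ks = sqrt(15.42 / 8.2)
Ks = sqrt(1.8805)
Ks = 1.3713

1.3713


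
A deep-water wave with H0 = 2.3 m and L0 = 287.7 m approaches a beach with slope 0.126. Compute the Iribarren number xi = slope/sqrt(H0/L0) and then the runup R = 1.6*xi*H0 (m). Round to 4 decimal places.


xi = slope / sqrt(H0/L0)
H0/L0 = 2.3/287.7 = 0.007994
sqrt(0.007994) = 0.089412
xi = 0.126 / 0.089412 = 1.409213
R = 1.6 * xi * H0 = 1.6 * 1.409213 * 2.3
R = 5.1859 m

5.1859


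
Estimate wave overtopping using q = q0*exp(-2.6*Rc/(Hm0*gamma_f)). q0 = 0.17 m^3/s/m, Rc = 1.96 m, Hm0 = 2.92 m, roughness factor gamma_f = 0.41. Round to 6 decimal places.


q = q0 * exp(-2.6 * Rc / (Hm0 * gamma_f))
Exponent = -2.6 * 1.96 / (2.92 * 0.41)
= -2.6 * 1.96 / 1.1972
= -4.256599
exp(-4.256599) = 0.014170
q = 0.17 * 0.014170
q = 0.002409 m^3/s/m

0.002409


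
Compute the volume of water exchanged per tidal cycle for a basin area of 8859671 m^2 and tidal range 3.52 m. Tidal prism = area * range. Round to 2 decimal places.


Tidal prism = Area * Tidal range
P = 8859671 * 3.52
P = 31186041.92 m^3

31186041.92


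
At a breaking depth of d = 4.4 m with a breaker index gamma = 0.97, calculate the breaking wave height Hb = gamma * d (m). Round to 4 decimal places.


Hb = gamma * d
Hb = 0.97 * 4.4
Hb = 4.2680 m

4.2680


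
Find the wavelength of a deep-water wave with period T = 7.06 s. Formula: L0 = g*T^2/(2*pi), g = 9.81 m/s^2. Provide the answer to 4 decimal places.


L0 = g * T^2 / (2 * pi)
L0 = 9.81 * 7.06^2 / (2 * pi)
L0 = 9.81 * 49.8436 / 6.28319
L0 = 488.9657 / 6.28319
L0 = 77.8213 m

77.8213


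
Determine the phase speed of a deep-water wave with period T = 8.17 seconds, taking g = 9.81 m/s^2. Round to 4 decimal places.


We use the deep-water celerity formula:
C = g * T / (2 * pi)
C = 9.81 * 8.17 / (2 * 3.14159...)
C = 80.147700 / 6.283185
C = 12.7559 m/s

12.7559


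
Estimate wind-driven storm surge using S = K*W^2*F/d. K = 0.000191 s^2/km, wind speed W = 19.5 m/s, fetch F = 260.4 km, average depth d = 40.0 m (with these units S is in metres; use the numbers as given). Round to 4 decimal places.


S = K * W^2 * F / d
W^2 = 19.5^2 = 380.25
S = 0.000191 * 380.25 * 260.4 / 40.0
Numerator = 0.000191 * 380.25 * 260.4 = 18.912266
S = 18.912266 / 40.0 = 0.4728 m

0.4728


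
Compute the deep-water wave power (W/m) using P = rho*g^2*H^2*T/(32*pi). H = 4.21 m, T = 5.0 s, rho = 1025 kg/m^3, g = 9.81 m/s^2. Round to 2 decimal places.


P = rho * g^2 * H^2 * T / (32 * pi)
P = 1025 * 9.81^2 * 4.21^2 * 5.0 / (32 * pi)
P = 1025 * 96.2361 * 17.7241 * 5.0 / 100.53096
P = 86955.33 W/m

86955.33


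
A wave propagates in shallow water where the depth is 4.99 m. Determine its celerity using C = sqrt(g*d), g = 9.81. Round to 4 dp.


Using the shallow-water approximation:
C = sqrt(g * d) = sqrt(9.81 * 4.99)
C = sqrt(48.9519)
C = 6.9966 m/s

6.9966


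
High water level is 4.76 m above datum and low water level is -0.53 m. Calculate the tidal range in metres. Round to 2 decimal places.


Tidal range = High water - Low water
Tidal range = 4.76 - (-0.53)
Tidal range = 5.29 m

5.29


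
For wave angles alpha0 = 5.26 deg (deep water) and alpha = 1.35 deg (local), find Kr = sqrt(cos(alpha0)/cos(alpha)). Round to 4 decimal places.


Kr = sqrt(cos(alpha0) / cos(alpha))
cos(5.26) = 0.995789
cos(1.35) = 0.999722
Kr = sqrt(0.995789 / 0.999722)
Kr = sqrt(0.996065)
Kr = 0.9980

0.9980


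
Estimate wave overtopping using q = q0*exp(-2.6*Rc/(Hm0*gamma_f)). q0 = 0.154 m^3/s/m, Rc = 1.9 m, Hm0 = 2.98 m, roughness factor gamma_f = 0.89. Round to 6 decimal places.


q = q0 * exp(-2.6 * Rc / (Hm0 * gamma_f))
Exponent = -2.6 * 1.9 / (2.98 * 0.89)
= -2.6 * 1.9 / 2.6522
= -1.862605
exp(-1.862605) = 0.155268
q = 0.154 * 0.155268
q = 0.023911 m^3/s/m

0.023911


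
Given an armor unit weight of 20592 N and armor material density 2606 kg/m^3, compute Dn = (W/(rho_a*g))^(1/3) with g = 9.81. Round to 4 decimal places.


V = W / (rho_a * g)
V = 20592 / (2606 * 9.81)
V = 20592 / 25564.86
V = 0.805481 m^3
Dn = V^(1/3) = 0.805481^(1/3)
Dn = 0.9304 m

0.9304


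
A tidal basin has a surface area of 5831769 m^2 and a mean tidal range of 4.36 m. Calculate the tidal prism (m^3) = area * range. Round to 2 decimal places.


Tidal prism = Area * Tidal range
P = 5831769 * 4.36
P = 25426512.84 m^3

25426512.84


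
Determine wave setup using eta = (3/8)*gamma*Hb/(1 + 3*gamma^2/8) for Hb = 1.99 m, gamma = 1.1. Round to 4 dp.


eta = (3/8) * gamma * Hb / (1 + 3*gamma^2/8)
Numerator = (3/8) * 1.1 * 1.99 = 0.820875
Denominator = 1 + 3*1.1^2/8 = 1 + 0.453750 = 1.453750
eta = 0.820875 / 1.453750
eta = 0.5647 m

0.5647


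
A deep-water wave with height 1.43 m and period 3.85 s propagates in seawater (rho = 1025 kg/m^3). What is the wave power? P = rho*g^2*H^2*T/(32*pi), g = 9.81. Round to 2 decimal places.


P = rho * g^2 * H^2 * T / (32 * pi)
P = 1025 * 9.81^2 * 1.43^2 * 3.85 / (32 * pi)
P = 1025 * 96.2361 * 2.0449 * 3.85 / 100.53096
P = 7724.93 W/m

7724.93


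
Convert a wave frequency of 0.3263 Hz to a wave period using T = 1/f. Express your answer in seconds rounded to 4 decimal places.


T = 1 / f
T = 1 / 0.3263
T = 3.0647 s

3.0647


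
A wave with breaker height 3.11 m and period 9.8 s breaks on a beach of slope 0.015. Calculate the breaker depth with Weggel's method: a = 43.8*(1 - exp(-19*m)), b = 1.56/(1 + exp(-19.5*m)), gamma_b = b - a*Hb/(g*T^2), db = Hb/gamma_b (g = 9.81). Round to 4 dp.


a = 43.8 * (1 - exp(-19 * m))
exp(-19 * 0.015) = exp(-0.2850) = 0.752014
a = 43.8 * (1 - 0.752014) = 10.861776
b = 1.56 / (1 + exp(-19.5 * m))
exp(-19.5 * 0.015) = exp(-0.2925) = 0.746395
b = 1.56 / (1 + 0.746395) = 0.893269
Hb / (g * T^2) = 3.11 / (9.81 * 9.8^2) = 3.11 / 942.1524 = 0.00330095
gamma_b = b - a * Hb/(g*T^2) = 0.893269 - 10.861776 * 0.00330095 = 0.857414
db = Hb / gamma_b = 3.11 / 0.857414
db = 3.6272 m

3.6272


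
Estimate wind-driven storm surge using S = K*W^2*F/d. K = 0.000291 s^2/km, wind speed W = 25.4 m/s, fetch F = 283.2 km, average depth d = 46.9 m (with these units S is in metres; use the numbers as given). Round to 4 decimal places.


S = K * W^2 * F / d
W^2 = 25.4^2 = 645.16
S = 0.000291 * 645.16 * 283.2 / 46.9
Numerator = 0.000291 * 645.16 * 283.2 = 53.168410
S = 53.168410 / 46.9 = 1.1337 m

1.1337


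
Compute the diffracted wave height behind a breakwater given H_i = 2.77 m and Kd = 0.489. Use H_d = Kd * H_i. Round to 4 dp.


H_d = Kd * H_i
H_d = 0.489 * 2.77
H_d = 1.3545 m

1.3545


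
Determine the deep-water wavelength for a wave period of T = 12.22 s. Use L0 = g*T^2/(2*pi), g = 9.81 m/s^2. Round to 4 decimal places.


L0 = g * T^2 / (2 * pi)
L0 = 9.81 * 12.22^2 / (2 * pi)
L0 = 9.81 * 149.3284 / 6.28319
L0 = 1464.9116 / 6.28319
L0 = 233.1479 m

233.1479


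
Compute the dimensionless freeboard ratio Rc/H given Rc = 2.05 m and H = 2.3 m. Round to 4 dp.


Relative freeboard = Rc / H
= 2.05 / 2.3
= 0.8913

0.8913


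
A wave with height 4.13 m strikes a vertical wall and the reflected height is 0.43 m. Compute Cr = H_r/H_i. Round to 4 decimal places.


Cr = H_r / H_i
Cr = 0.43 / 4.13
Cr = 0.1041

0.1041


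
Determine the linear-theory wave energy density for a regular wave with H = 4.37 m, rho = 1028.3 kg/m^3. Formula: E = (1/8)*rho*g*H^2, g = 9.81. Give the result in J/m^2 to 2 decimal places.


E = (1/8) * rho * g * H^2
E = (1/8) * 1028.3 * 9.81 * 4.37^2
E = 0.125 * 1028.3 * 9.81 * 19.0969
E = 24080.29 J/m^2

24080.29


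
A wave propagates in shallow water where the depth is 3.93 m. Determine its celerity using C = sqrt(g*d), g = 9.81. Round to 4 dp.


Using the shallow-water approximation:
C = sqrt(g * d) = sqrt(9.81 * 3.93)
C = sqrt(38.5533)
C = 6.2091 m/s

6.2091


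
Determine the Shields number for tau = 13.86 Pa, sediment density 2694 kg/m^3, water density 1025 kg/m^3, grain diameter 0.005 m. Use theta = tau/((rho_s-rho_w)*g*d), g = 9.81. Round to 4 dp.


theta = tau / ((rho_s - rho_w) * g * d)
rho_s - rho_w = 2694 - 1025 = 1669
Denominator = 1669 * 9.81 * 0.005 = 81.864450
theta = 13.86 / 81.864450
theta = 0.1693

0.1693


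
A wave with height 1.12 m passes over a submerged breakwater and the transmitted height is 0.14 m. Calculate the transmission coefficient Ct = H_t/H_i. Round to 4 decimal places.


Ct = H_t / H_i
Ct = 0.14 / 1.12
Ct = 0.1250

0.1250


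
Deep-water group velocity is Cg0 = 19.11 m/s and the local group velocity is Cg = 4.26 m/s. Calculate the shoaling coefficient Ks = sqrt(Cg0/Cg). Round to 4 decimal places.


Ks = sqrt(Cg0 / Cg)
Ks = sqrt(19.11 / 4.26)
Ks = sqrt(4.4859)
Ks = 2.1180

2.1180


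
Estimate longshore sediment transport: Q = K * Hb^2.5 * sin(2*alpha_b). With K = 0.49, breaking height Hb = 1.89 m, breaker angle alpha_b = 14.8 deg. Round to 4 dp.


Q = K * Hb^2.5 * sin(2 * alpha_b)
Hb^2.5 = 1.89^2.5 = 4.910826
sin(2 * 14.8) = sin(29.6) = 0.493942
Q = 0.49 * 4.910826 * 0.493942
Q = 1.1886 m^3/s

1.1886


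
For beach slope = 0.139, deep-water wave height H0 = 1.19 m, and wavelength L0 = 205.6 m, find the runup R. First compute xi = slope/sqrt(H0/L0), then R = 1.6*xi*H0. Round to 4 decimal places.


xi = slope / sqrt(H0/L0)
H0/L0 = 1.19/205.6 = 0.005788
sqrt(0.005788) = 0.076078
xi = 0.139 / 0.076078 = 1.827060
R = 1.6 * xi * H0 = 1.6 * 1.827060 * 1.19
R = 3.4787 m

3.4787


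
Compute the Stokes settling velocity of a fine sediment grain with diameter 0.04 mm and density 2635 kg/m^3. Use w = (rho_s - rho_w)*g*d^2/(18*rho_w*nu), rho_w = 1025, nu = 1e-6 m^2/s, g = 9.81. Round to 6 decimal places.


w = (rho_s - rho_w) * g * d^2 / (18 * rho_w * nu)
d = 0.04 mm = 0.000040 m
rho_s - rho_w = 2635 - 1025 = 1610
Numerator = 1610 * 9.81 * (0.000040)^2 = 0.000025270560
Denominator = 18 * 1025 * 1e-6 = 0.018450
w = 0.001370 m/s

0.001370


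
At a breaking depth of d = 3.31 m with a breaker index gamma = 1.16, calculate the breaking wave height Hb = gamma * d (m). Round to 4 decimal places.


Hb = gamma * d
Hb = 1.16 * 3.31
Hb = 3.8396 m

3.8396


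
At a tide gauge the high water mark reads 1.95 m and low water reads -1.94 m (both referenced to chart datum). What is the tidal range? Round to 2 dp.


Tidal range = High water - Low water
Tidal range = 1.95 - (-1.94)
Tidal range = 3.89 m

3.89


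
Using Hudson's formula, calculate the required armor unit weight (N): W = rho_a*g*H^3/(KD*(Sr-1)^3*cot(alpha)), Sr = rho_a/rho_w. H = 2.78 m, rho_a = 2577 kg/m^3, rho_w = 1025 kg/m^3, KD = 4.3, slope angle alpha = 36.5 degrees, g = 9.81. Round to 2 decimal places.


Sr = rho_a / rho_w = 2577 / 1025 = 2.514146
(Sr - 1) = 1.514146
(Sr - 1)^3 = 3.471391
cot(36.5) = 1 / tan(36.5) = 1 / 0.739961 = 1.351422
Numerator = 2577 * 9.81 * 2.78^3 = 543147.5360
Denominator = 4.3 * 3.471391 * 1.351422 = 20.172658
W = 543147.5360 / 20.172658
W = 26924.94 N

26924.94


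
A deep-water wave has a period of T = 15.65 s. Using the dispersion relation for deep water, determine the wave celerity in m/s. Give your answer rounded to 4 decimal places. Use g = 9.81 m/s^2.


We use the deep-water celerity formula:
C = g * T / (2 * pi)
C = 9.81 * 15.65 / (2 * 3.14159...)
C = 153.526500 / 6.283185
C = 24.4345 m/s

24.4345


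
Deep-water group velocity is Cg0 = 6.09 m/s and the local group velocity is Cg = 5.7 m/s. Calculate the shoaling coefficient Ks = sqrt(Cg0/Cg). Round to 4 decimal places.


Ks = sqrt(Cg0 / Cg)
Ks = sqrt(6.09 / 5.7)
Ks = sqrt(1.0684)
Ks = 1.0336

1.0336


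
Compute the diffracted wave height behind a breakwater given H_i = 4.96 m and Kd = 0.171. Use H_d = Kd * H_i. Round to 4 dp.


H_d = Kd * H_i
H_d = 0.171 * 4.96
H_d = 0.8482 m

0.8482


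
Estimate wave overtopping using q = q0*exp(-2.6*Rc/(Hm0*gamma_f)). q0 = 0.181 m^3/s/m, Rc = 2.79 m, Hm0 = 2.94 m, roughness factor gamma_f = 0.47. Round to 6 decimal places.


q = q0 * exp(-2.6 * Rc / (Hm0 * gamma_f))
Exponent = -2.6 * 2.79 / (2.94 * 0.47)
= -2.6 * 2.79 / 1.3818
= -5.249674
exp(-5.249674) = 0.005249
q = 0.181 * 0.005249
q = 0.000950 m^3/s/m

0.000950


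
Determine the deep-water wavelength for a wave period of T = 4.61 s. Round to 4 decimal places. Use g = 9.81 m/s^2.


L0 = g * T^2 / (2 * pi)
L0 = 9.81 * 4.61^2 / (2 * pi)
L0 = 9.81 * 21.2521 / 6.28319
L0 = 208.4831 / 6.28319
L0 = 33.1811 m

33.1811


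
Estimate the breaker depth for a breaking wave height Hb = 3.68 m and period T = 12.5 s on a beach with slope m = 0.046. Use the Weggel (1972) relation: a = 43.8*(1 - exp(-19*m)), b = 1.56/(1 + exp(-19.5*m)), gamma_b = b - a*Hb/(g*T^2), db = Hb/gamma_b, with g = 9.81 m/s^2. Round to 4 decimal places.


a = 43.8 * (1 - exp(-19 * m))
exp(-19 * 0.046) = exp(-0.8740) = 0.417279
a = 43.8 * (1 - 0.417279) = 25.523176
b = 1.56 / (1 + exp(-19.5 * m))
exp(-19.5 * 0.046) = exp(-0.8970) = 0.407791
b = 1.56 / (1 + 0.407791) = 1.108119
Hb / (g * T^2) = 3.68 / (9.81 * 12.5^2) = 3.68 / 1532.8125 = 0.00240082
gamma_b = b - a * Hb/(g*T^2) = 1.108119 - 25.523176 * 0.00240082 = 1.046842
db = Hb / gamma_b = 3.68 / 1.046842
db = 3.5153 m

3.5153


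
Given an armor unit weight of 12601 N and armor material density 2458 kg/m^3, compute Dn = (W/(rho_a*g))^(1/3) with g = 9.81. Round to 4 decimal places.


V = W / (rho_a * g)
V = 12601 / (2458 * 9.81)
V = 12601 / 24112.98
V = 0.522582 m^3
Dn = V^(1/3) = 0.522582^(1/3)
Dn = 0.8055 m

0.8055


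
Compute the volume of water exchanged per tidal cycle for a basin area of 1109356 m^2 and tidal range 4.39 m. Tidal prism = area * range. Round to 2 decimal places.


Tidal prism = Area * Tidal range
P = 1109356 * 4.39
P = 4870072.84 m^3

4870072.84


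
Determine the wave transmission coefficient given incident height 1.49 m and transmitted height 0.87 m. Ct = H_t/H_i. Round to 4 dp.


Ct = H_t / H_i
Ct = 0.87 / 1.49
Ct = 0.5839

0.5839


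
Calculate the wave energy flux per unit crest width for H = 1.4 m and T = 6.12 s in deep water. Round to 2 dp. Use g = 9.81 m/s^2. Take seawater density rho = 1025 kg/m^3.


P = rho * g^2 * H^2 * T / (32 * pi)
P = 1025 * 9.81^2 * 1.4^2 * 6.12 / (32 * pi)
P = 1025 * 96.2361 * 1.9600 * 6.12 / 100.53096
P = 11769.81 W/m

11769.81


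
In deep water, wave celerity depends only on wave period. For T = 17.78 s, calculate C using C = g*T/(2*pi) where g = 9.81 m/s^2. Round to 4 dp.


We use the deep-water celerity formula:
C = g * T / (2 * pi)
C = 9.81 * 17.78 / (2 * 3.14159...)
C = 174.421800 / 6.283185
C = 27.7601 m/s

27.7601


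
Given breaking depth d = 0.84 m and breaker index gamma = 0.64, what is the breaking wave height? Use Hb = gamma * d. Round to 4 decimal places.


Hb = gamma * d
Hb = 0.64 * 0.84
Hb = 0.5376 m

0.5376


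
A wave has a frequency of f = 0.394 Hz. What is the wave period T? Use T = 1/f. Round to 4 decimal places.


T = 1 / f
T = 1 / 0.394
T = 2.5381 s

2.5381


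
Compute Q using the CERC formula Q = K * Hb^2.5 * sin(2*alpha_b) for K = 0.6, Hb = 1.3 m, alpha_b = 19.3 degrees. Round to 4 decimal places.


Q = K * Hb^2.5 * sin(2 * alpha_b)
Hb^2.5 = 1.3^2.5 = 1.926896
sin(2 * 19.3) = sin(38.6) = 0.623880
Q = 0.6 * 1.926896 * 0.623880
Q = 0.7213 m^3/s

0.7213


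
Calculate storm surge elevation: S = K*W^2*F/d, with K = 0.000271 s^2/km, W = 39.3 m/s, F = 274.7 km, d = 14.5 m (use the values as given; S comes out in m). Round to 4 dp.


S = K * W^2 * F / d
W^2 = 39.3^2 = 1544.49
S = 0.000271 * 1544.49 * 274.7 / 14.5
Numerator = 0.000271 * 1544.49 * 274.7 = 114.977550
S = 114.977550 / 14.5 = 7.9295 m

7.9295


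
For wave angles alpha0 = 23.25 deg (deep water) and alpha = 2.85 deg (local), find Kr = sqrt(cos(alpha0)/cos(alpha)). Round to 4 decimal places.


Kr = sqrt(cos(alpha0) / cos(alpha))
cos(23.25) = 0.918791
cos(2.85) = 0.998763
Kr = sqrt(0.918791 / 0.998763)
Kr = sqrt(0.919929)
Kr = 0.9591

0.9591


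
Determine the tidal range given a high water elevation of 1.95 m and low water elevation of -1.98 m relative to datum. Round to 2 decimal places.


Tidal range = High water - Low water
Tidal range = 1.95 - (-1.98)
Tidal range = 3.93 m

3.93


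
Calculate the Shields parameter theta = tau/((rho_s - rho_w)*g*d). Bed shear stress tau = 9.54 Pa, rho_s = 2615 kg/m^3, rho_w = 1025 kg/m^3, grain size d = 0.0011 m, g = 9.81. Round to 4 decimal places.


theta = tau / ((rho_s - rho_w) * g * d)
rho_s - rho_w = 2615 - 1025 = 1590
Denominator = 1590 * 9.81 * 0.0011 = 17.157690
theta = 9.54 / 17.157690
theta = 0.5560

0.5560


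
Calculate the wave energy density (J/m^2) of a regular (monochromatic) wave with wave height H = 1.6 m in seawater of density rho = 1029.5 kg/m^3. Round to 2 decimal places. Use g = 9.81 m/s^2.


E = (1/8) * rho * g * H^2
E = (1/8) * 1029.5 * 9.81 * 1.6^2
E = 0.125 * 1029.5 * 9.81 * 2.5600
E = 3231.81 J/m^2

3231.81


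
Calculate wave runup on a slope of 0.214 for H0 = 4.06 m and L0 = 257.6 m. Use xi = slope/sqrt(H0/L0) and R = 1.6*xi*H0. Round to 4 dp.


xi = slope / sqrt(H0/L0)
H0/L0 = 4.06/257.6 = 0.015761
sqrt(0.015761) = 0.125542
xi = 0.214 / 0.125542 = 1.704605
R = 1.6 * xi * H0 = 1.6 * 1.704605 * 4.06
R = 11.0731 m

11.0731


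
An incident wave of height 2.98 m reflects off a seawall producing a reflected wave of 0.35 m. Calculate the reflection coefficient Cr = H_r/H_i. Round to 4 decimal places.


Cr = H_r / H_i
Cr = 0.35 / 2.98
Cr = 0.1174

0.1174


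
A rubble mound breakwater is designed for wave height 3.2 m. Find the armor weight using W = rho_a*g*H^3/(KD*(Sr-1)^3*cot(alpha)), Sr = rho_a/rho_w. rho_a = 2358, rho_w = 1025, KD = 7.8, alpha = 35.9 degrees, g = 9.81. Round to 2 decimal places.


Sr = rho_a / rho_w = 2358 / 1025 = 2.300488
(Sr - 1) = 1.300488
(Sr - 1)^3 = 2.199474
cot(35.9) = 1 / tan(35.9) = 1 / 0.723879 = 1.381446
Numerator = 2358 * 9.81 * 3.2^3 = 757988.7206
Denominator = 7.8 * 2.199474 * 1.381446 = 23.699944
W = 757988.7206 / 23.699944
W = 31982.72 N

31982.72


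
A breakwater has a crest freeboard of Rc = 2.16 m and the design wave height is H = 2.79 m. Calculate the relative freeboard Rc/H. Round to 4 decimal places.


Relative freeboard = Rc / H
= 2.16 / 2.79
= 0.7742

0.7742


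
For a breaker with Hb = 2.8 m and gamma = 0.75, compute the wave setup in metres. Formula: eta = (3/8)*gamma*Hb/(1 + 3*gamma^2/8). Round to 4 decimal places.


eta = (3/8) * gamma * Hb / (1 + 3*gamma^2/8)
Numerator = (3/8) * 0.75 * 2.8 = 0.787500
Denominator = 1 + 3*0.75^2/8 = 1 + 0.210938 = 1.210938
eta = 0.787500 / 1.210938
eta = 0.6503 m

0.6503


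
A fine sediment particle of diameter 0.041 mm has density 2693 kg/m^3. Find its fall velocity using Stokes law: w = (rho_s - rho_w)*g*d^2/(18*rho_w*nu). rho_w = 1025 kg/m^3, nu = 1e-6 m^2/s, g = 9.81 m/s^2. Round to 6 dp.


w = (rho_s - rho_w) * g * d^2 / (18 * rho_w * nu)
d = 0.041 mm = 0.000041 m
rho_s - rho_w = 2693 - 1025 = 1668
Numerator = 1668 * 9.81 * (0.000041)^2 = 0.000027506337
Denominator = 18 * 1025 * 1e-6 = 0.018450
w = 0.001491 m/s

0.001491


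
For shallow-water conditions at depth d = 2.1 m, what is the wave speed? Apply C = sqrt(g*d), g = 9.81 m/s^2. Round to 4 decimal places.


Using the shallow-water approximation:
C = sqrt(g * d) = sqrt(9.81 * 2.1)
C = sqrt(20.6010)
C = 4.5388 m/s

4.5388


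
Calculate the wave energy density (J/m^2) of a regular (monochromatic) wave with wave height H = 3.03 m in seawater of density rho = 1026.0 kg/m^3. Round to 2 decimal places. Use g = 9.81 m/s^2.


E = (1/8) * rho * g * H^2
E = (1/8) * 1026.0 * 9.81 * 3.03^2
E = 0.125 * 1026.0 * 9.81 * 9.1809
E = 11550.79 J/m^2

11550.79


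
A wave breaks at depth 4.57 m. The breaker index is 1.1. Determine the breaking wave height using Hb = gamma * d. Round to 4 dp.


Hb = gamma * d
Hb = 1.1 * 4.57
Hb = 5.0270 m

5.0270


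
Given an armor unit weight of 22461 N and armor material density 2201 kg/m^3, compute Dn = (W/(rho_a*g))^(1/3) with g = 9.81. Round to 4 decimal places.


V = W / (rho_a * g)
V = 22461 / (2201 * 9.81)
V = 22461 / 21591.81
V = 1.040256 m^3
Dn = V^(1/3) = 1.040256^(1/3)
Dn = 1.0132 m

1.0132


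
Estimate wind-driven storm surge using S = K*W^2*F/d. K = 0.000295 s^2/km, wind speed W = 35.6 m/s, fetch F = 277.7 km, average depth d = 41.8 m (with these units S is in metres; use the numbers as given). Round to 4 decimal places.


S = K * W^2 * F / d
W^2 = 35.6^2 = 1267.36
S = 0.000295 * 1267.36 * 277.7 / 41.8
Numerator = 0.000295 * 1267.36 * 277.7 = 103.824032
S = 103.824032 / 41.8 = 2.4838 m

2.4838


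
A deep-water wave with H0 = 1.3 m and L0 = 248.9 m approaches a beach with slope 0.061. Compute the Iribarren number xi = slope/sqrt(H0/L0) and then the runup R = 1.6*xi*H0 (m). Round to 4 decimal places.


xi = slope / sqrt(H0/L0)
H0/L0 = 1.3/248.9 = 0.005223
sqrt(0.005223) = 0.072270
xi = 0.061 / 0.072270 = 0.844055
R = 1.6 * xi * H0 = 1.6 * 0.844055 * 1.3
R = 1.7556 m

1.7556


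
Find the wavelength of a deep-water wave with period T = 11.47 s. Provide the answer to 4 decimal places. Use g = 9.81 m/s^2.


L0 = g * T^2 / (2 * pi)
L0 = 9.81 * 11.47^2 / (2 * pi)
L0 = 9.81 * 131.5609 / 6.28319
L0 = 1290.6124 / 6.28319
L0 = 205.4073 m

205.4073


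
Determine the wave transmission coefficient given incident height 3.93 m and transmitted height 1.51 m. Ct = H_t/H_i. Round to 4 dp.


Ct = H_t / H_i
Ct = 1.51 / 3.93
Ct = 0.3842

0.3842


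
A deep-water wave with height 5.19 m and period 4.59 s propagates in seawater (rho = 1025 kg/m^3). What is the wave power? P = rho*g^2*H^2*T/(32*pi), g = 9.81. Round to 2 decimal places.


P = rho * g^2 * H^2 * T / (32 * pi)
P = 1025 * 9.81^2 * 5.19^2 * 4.59 / (32 * pi)
P = 1025 * 96.2361 * 26.9361 * 4.59 / 100.53096
P = 121313.58 W/m

121313.58


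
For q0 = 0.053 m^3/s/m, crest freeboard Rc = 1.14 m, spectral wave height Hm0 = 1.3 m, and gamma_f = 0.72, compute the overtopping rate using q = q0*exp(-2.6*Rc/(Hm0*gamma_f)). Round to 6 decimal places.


q = q0 * exp(-2.6 * Rc / (Hm0 * gamma_f))
Exponent = -2.6 * 1.14 / (1.3 * 0.72)
= -2.6 * 1.14 / 0.9360
= -3.166667
exp(-3.166667) = 0.042144
q = 0.053 * 0.042144
q = 0.002234 m^3/s/m

0.002234


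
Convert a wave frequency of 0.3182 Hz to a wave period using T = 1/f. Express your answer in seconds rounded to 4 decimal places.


T = 1 / f
T = 1 / 0.3182
T = 3.1427 s

3.1427


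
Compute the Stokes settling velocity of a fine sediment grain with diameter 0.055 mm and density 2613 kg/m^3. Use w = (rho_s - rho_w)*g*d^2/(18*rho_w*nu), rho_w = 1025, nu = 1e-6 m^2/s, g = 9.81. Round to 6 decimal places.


w = (rho_s - rho_w) * g * d^2 / (18 * rho_w * nu)
d = 0.055 mm = 0.000055 m
rho_s - rho_w = 2613 - 1025 = 1588
Numerator = 1588 * 9.81 * (0.000055)^2 = 0.000047124297
Denominator = 18 * 1025 * 1e-6 = 0.018450
w = 0.002554 m/s

0.002554


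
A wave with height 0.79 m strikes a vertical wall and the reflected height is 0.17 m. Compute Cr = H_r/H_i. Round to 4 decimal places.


Cr = H_r / H_i
Cr = 0.17 / 0.79
Cr = 0.2152

0.2152


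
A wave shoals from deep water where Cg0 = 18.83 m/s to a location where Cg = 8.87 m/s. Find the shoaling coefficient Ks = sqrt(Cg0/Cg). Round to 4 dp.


Ks = sqrt(Cg0 / Cg)
Ks = sqrt(18.83 / 8.87)
Ks = sqrt(2.1229)
Ks = 1.4570

1.4570


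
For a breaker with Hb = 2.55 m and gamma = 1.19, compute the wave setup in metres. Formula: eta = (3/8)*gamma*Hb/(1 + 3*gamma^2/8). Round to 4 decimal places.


eta = (3/8) * gamma * Hb / (1 + 3*gamma^2/8)
Numerator = (3/8) * 1.19 * 2.55 = 1.137937
Denominator = 1 + 3*1.19^2/8 = 1 + 0.531038 = 1.531038
eta = 1.137937 / 1.531038
eta = 0.7432 m

0.7432


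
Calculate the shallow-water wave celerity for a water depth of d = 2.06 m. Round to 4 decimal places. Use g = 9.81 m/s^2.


Using the shallow-water approximation:
C = sqrt(g * d) = sqrt(9.81 * 2.06)
C = sqrt(20.2086)
C = 4.4954 m/s

4.4954


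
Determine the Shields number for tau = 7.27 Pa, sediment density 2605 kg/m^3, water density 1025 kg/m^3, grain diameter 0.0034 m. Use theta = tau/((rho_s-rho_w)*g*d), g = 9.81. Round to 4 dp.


theta = tau / ((rho_s - rho_w) * g * d)
rho_s - rho_w = 2605 - 1025 = 1580
Denominator = 1580 * 9.81 * 0.0034 = 52.699320
theta = 7.27 / 52.699320
theta = 0.1380

0.1380


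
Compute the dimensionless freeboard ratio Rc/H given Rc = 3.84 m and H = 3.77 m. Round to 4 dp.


Relative freeboard = Rc / H
= 3.84 / 3.77
= 1.0186

1.0186


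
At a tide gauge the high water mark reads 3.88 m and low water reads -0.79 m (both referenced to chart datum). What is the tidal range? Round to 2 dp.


Tidal range = High water - Low water
Tidal range = 3.88 - (-0.79)
Tidal range = 4.67 m

4.67


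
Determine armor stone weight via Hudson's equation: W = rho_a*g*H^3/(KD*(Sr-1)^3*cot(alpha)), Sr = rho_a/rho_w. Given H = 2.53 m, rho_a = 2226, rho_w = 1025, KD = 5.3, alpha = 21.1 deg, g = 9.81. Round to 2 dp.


Sr = rho_a / rho_w = 2226 / 1025 = 2.171707
(Sr - 1) = 1.171707
(Sr - 1)^3 = 1.608635
cot(21.1) = 1 / tan(21.1) = 1 / 0.385868 = 2.591561
Numerator = 2226 * 9.81 * 2.53^3 = 353635.3985
Denominator = 5.3 * 1.608635 * 2.591561 = 22.095033
W = 353635.3985 / 22.095033
W = 16005.20 N

16005.20


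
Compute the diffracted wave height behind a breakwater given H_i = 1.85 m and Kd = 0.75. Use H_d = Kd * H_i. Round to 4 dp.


H_d = Kd * H_i
H_d = 0.75 * 1.85
H_d = 1.3875 m

1.3875


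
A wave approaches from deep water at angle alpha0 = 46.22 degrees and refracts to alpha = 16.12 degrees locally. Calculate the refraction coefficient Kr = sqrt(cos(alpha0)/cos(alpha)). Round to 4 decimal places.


Kr = sqrt(cos(alpha0) / cos(alpha))
cos(46.22) = 0.691891
cos(16.12) = 0.960682
Kr = sqrt(0.691891 / 0.960682)
Kr = sqrt(0.720208)
Kr = 0.8487

0.8487


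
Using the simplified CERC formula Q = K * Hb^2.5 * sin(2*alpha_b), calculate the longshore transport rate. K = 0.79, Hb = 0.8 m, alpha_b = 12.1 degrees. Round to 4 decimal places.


Q = K * Hb^2.5 * sin(2 * alpha_b)
Hb^2.5 = 0.8^2.5 = 0.572433
sin(2 * 12.1) = sin(24.2) = 0.409923
Q = 0.79 * 0.572433 * 0.409923
Q = 0.1854 m^3/s

0.1854


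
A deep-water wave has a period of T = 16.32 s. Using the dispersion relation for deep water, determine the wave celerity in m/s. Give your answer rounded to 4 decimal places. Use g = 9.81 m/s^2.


We use the deep-water celerity formula:
C = g * T / (2 * pi)
C = 9.81 * 16.32 / (2 * 3.14159...)
C = 160.099200 / 6.283185
C = 25.4806 m/s

25.4806


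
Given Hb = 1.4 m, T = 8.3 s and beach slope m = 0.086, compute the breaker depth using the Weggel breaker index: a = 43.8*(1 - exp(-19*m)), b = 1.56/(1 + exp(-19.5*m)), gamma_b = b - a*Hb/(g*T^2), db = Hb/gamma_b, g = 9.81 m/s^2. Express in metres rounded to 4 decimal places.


a = 43.8 * (1 - exp(-19 * m))
exp(-19 * 0.086) = exp(-1.6340) = 0.195147
a = 43.8 * (1 - 0.195147) = 35.252543
b = 1.56 / (1 + exp(-19.5 * m))
exp(-19.5 * 0.086) = exp(-1.6770) = 0.186934
b = 1.56 / (1 + 0.186934) = 1.314311
Hb / (g * T^2) = 1.4 / (9.81 * 8.3^2) = 1.4 / 675.8109 = 0.00207159
gamma_b = b - a * Hb/(g*T^2) = 1.314311 - 35.252543 * 0.00207159 = 1.241282
db = Hb / gamma_b = 1.4 / 1.241282
db = 1.1279 m

1.1279


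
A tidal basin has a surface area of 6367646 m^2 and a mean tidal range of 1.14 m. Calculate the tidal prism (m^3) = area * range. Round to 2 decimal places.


Tidal prism = Area * Tidal range
P = 6367646 * 1.14
P = 7259116.44 m^3

7259116.44


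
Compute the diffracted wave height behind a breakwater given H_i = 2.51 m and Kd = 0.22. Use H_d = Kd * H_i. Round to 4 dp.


H_d = Kd * H_i
H_d = 0.22 * 2.51
H_d = 0.5522 m

0.5522


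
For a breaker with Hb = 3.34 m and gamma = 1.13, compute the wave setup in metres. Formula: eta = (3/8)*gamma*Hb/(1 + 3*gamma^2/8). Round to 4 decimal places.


eta = (3/8) * gamma * Hb / (1 + 3*gamma^2/8)
Numerator = (3/8) * 1.13 * 3.34 = 1.415325
Denominator = 1 + 3*1.13^2/8 = 1 + 0.478838 = 1.478838
eta = 1.415325 / 1.478838
eta = 0.9571 m

0.9571


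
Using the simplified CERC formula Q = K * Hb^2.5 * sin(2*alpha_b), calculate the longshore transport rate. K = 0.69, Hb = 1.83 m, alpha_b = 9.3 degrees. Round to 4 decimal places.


Q = K * Hb^2.5 * sin(2 * alpha_b)
Hb^2.5 = 1.83^2.5 = 4.530308
sin(2 * 9.3) = sin(18.6) = 0.318959
Q = 0.69 * 4.530308 * 0.318959
Q = 0.9970 m^3/s

0.9970


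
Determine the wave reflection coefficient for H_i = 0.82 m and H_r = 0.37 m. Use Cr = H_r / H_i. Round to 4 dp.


Cr = H_r / H_i
Cr = 0.37 / 0.82
Cr = 0.4512

0.4512


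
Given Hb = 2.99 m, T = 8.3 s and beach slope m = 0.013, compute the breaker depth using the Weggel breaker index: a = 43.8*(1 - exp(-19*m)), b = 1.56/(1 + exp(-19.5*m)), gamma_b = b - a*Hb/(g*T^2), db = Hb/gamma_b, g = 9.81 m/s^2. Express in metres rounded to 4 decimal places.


a = 43.8 * (1 - exp(-19 * m))
exp(-19 * 0.013) = exp(-0.2470) = 0.781141
a = 43.8 * (1 - 0.781141) = 9.586038
b = 1.56 / (1 + exp(-19.5 * m))
exp(-19.5 * 0.013) = exp(-0.2535) = 0.776080
b = 1.56 / (1 + 0.776080) = 0.878339
Hb / (g * T^2) = 2.99 / (9.81 * 8.3^2) = 2.99 / 675.8109 = 0.00442431
gamma_b = b - a * Hb/(g*T^2) = 0.878339 - 9.586038 * 0.00442431 = 0.835927
db = Hb / gamma_b = 2.99 / 0.835927
db = 3.5769 m

3.5769


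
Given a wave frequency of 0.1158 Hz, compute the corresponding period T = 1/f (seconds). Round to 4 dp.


T = 1 / f
T = 1 / 0.1158
T = 8.6356 s

8.6356


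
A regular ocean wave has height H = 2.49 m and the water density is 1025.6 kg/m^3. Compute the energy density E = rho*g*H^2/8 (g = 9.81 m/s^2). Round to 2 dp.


E = (1/8) * rho * g * H^2
E = (1/8) * 1025.6 * 9.81 * 2.49^2
E = 0.125 * 1025.6 * 9.81 * 6.2001
E = 7797.51 J/m^2

7797.51


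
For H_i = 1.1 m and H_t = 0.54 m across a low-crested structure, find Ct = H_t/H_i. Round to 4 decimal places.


Ct = H_t / H_i
Ct = 0.54 / 1.1
Ct = 0.4909

0.4909


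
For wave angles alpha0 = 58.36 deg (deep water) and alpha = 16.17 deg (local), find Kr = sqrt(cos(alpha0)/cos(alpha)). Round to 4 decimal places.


Kr = sqrt(cos(alpha0) / cos(alpha))
cos(58.36) = 0.524580
cos(16.17) = 0.960440
Kr = sqrt(0.524580 / 0.960440)
Kr = sqrt(0.546188)
Kr = 0.7390

0.7390


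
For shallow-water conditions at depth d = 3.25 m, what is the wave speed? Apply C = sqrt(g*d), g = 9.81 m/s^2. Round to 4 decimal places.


Using the shallow-water approximation:
C = sqrt(g * d) = sqrt(9.81 * 3.25)
C = sqrt(31.8825)
C = 5.6465 m/s

5.6465


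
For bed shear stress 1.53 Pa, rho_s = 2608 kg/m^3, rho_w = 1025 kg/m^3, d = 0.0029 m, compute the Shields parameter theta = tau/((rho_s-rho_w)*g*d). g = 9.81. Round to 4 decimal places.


theta = tau / ((rho_s - rho_w) * g * d)
rho_s - rho_w = 2608 - 1025 = 1583
Denominator = 1583 * 9.81 * 0.0029 = 45.034767
theta = 1.53 / 45.034767
theta = 0.0340

0.0340


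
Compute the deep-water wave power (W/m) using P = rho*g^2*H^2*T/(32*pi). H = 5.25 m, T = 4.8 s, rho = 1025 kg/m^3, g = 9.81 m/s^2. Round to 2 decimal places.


P = rho * g^2 * H^2 * T / (32 * pi)
P = 1025 * 9.81^2 * 5.25^2 * 4.8 / (32 * pi)
P = 1025 * 96.2361 * 27.5625 * 4.8 / 100.53096
P = 129814.10 W/m

129814.10


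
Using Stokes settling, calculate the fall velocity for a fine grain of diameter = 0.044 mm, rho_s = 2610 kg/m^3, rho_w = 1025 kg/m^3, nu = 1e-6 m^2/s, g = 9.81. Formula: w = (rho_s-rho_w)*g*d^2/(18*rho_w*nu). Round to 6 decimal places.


w = (rho_s - rho_w) * g * d^2 / (18 * rho_w * nu)
d = 0.044 mm = 0.000044 m
rho_s - rho_w = 2610 - 1025 = 1585
Numerator = 1585 * 9.81 * (0.000044)^2 = 0.000030102574
Denominator = 18 * 1025 * 1e-6 = 0.018450
w = 0.001632 m/s

0.001632


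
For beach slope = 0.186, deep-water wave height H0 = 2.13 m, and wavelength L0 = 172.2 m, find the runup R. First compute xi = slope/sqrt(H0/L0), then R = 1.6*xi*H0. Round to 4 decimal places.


xi = slope / sqrt(H0/L0)
H0/L0 = 2.13/172.2 = 0.012369
sqrt(0.012369) = 0.111218
xi = 0.186 / 0.111218 = 1.672398
R = 1.6 * xi * H0 = 1.6 * 1.672398 * 2.13
R = 5.6995 m

5.6995


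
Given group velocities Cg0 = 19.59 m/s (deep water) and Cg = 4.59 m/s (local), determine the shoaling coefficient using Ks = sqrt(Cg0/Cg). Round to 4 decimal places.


Ks = sqrt(Cg0 / Cg)
Ks = sqrt(19.59 / 4.59)
Ks = sqrt(4.2680)
Ks = 2.0659

2.0659


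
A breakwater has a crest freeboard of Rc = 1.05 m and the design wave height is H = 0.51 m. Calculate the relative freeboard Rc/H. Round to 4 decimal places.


Relative freeboard = Rc / H
= 1.05 / 0.51
= 2.0588

2.0588


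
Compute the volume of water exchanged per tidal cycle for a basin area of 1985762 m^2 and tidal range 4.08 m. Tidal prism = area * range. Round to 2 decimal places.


Tidal prism = Area * Tidal range
P = 1985762 * 4.08
P = 8101908.96 m^3

8101908.96


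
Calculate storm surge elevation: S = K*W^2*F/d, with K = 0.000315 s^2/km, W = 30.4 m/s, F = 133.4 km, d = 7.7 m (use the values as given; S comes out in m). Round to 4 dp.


S = K * W^2 * F / d
W^2 = 30.4^2 = 924.16
S = 0.000315 * 924.16 * 133.4 / 7.7
Numerator = 0.000315 * 924.16 * 133.4 = 38.834127
S = 38.834127 / 7.7 = 5.0434 m

5.0434


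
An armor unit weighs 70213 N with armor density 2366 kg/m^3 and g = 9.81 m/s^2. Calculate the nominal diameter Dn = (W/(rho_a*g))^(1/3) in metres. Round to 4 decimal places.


V = W / (rho_a * g)
V = 70213 / (2366 * 9.81)
V = 70213 / 23210.46
V = 3.025059 m^3
Dn = V^(1/3) = 3.025059^(1/3)
Dn = 1.4463 m

1.4463
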